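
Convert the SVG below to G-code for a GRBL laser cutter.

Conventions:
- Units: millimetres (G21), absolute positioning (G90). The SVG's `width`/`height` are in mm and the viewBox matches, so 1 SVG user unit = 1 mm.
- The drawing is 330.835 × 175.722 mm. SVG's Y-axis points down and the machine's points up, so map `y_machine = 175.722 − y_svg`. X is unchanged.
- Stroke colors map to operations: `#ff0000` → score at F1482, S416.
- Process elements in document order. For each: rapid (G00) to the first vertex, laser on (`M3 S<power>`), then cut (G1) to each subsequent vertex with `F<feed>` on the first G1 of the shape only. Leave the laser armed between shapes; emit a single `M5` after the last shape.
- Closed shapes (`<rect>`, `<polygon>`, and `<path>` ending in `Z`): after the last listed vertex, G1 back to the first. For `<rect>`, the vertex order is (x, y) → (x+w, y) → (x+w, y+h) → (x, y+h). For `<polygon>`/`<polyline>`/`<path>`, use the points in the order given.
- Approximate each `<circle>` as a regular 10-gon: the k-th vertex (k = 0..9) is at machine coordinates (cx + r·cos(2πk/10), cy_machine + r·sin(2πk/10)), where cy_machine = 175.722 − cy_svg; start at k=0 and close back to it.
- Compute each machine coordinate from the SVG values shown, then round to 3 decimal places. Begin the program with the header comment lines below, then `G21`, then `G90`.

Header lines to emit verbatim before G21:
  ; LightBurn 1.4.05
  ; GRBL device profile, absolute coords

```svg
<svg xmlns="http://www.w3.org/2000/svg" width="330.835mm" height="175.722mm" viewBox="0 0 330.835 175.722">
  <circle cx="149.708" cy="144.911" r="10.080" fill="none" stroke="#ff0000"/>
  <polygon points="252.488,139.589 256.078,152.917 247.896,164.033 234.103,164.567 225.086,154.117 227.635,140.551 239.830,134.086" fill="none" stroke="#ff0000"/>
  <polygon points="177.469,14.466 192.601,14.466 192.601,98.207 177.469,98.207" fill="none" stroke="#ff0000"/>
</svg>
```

; LightBurn 1.4.05
; GRBL device profile, absolute coords
G21
G90
G00 X159.788 Y30.811
M3 S416
G1 X157.863 Y36.736 F1482
G1 X152.823 Y40.398
G1 X146.593 Y40.398
G1 X141.553 Y36.736
G1 X139.628 Y30.811
G1 X141.553 Y24.886
G1 X146.593 Y21.224
G1 X152.823 Y21.224
G1 X157.863 Y24.886
G1 X159.788 Y30.811
G00 X252.488 Y36.133
M3 S416
G1 X256.078 Y22.805 F1482
G1 X247.896 Y11.689
G1 X234.103 Y11.155
G1 X225.086 Y21.605
G1 X227.635 Y35.171
G1 X239.830 Y41.636
G1 X252.488 Y36.133
G00 X177.469 Y161.256
M3 S416
G1 X192.601 Y161.256 F1482
G1 X192.601 Y77.515
G1 X177.469 Y77.515
G1 X177.469 Y161.256
M5

1 u = 1 mm; y_m = 175.722 − y.

[1] `<circle>` circle, #ff0000→score S416 F1482: (159.788,30.811) → (157.863,36.736) → (152.823,40.398) → (146.593,40.398) → (141.553,36.736) → (139.628,30.811) → (141.553,24.886) → (146.593,21.224) → (152.823,21.224) → (157.863,24.886) → (159.788,30.811) (closed)

[2] `<polygon>` regular polygon, #ff0000→score S416 F1482: (252.488,36.133) → (256.078,22.805) → (247.896,11.689) → (234.103,11.155) → (225.086,21.605) → (227.635,35.171) → (239.830,41.636) → (252.488,36.133) (closed)

[3] `<polygon>` rectangle, #ff0000→score S416 F1482: (177.469,161.256) → (192.601,161.256) → (192.601,77.515) → (177.469,77.515) → (177.469,161.256) (closed)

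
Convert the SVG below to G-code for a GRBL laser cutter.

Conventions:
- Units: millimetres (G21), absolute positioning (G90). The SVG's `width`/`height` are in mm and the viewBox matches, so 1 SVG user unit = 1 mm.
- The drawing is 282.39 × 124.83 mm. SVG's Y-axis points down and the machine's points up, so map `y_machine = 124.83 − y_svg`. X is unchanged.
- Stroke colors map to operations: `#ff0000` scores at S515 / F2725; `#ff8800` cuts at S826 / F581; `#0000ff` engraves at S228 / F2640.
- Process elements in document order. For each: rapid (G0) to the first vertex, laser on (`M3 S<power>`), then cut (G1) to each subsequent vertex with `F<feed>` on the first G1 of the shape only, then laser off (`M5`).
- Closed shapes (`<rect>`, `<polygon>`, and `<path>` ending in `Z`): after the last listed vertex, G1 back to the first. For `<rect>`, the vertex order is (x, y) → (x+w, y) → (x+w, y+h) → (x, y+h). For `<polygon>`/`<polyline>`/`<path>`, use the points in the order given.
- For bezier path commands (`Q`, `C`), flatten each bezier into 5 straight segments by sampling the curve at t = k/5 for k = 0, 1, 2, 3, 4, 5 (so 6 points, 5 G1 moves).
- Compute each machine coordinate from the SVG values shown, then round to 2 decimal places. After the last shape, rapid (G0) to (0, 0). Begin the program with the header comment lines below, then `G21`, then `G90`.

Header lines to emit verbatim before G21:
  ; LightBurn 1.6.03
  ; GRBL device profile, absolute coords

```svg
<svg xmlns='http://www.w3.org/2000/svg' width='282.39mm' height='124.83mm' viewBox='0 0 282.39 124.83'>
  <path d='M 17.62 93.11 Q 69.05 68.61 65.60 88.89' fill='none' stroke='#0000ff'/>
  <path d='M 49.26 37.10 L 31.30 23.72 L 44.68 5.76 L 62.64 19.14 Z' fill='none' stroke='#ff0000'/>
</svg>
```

viewBox `0 0 282.39 124.83` with mm width/height → 1 unit = 1 mm. Flip: y_m = 124.83 − y_svg.

**Shape 1** — `<path>` quadratic bezier, stroke `#0000ff` → engrave (S228, F2640). Control points (SVG): P0=(17.62,93.11), P1=(69.05,68.61), P2=(65.60,88.89); sampled at t=k/5. Machine vertices: (17.62,31.72) → (36.00,39.73) → (49.98,44.16) → (59.58,45.00) → (64.78,42.26) → (65.60,35.94). Open path.

**Shape 2** — `<path>` regular polygon, stroke `#ff0000` → score (S515, F2725). Machine vertices: (49.26,87.73) → (31.30,101.11) → (44.68,119.07) → (62.64,105.69) → (49.26,87.73). Closed: final G1 returns to the first vertex.

; LightBurn 1.6.03
; GRBL device profile, absolute coords
G21
G90
G0 X17.62 Y31.72
M3 S228
G1 X36.00 Y39.73 F2640
G1 X49.98 Y44.16
G1 X59.58 Y45.00
G1 X64.78 Y42.26
G1 X65.60 Y35.94
M5
G0 X49.26 Y87.73
M3 S515
G1 X31.30 Y101.11 F2725
G1 X44.68 Y119.07
G1 X62.64 Y105.69
G1 X49.26 Y87.73
M5
G0 X0.00 Y0.00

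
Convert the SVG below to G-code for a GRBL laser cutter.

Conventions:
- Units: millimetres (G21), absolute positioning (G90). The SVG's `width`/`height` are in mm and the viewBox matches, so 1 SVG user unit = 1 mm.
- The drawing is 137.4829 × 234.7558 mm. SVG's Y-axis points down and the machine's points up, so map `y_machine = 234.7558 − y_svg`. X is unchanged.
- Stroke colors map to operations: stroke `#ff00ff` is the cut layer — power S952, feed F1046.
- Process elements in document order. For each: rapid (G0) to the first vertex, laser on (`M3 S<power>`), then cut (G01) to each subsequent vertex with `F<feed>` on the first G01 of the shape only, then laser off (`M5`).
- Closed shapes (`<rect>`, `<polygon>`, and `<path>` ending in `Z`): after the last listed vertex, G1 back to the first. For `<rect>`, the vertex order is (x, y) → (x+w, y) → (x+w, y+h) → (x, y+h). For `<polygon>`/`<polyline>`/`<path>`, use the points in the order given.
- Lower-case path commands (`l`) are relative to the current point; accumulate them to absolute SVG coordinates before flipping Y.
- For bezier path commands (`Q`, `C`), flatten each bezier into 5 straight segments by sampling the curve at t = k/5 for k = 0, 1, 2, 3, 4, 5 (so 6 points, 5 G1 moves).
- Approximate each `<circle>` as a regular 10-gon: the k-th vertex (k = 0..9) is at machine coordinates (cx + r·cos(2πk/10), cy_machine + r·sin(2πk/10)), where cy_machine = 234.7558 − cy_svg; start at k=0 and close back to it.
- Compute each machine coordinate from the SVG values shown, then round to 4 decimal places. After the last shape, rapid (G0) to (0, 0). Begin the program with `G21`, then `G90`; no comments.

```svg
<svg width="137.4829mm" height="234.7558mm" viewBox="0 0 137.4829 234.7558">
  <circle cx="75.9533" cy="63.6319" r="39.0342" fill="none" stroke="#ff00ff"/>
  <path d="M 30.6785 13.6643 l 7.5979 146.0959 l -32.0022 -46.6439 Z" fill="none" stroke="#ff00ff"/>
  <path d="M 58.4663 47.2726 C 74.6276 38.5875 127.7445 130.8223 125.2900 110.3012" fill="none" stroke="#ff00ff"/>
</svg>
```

1 u = 1 mm; y_m = 234.7558 − y.

[1] `<circle>` circle, #ff00ff→cut S952 F1046: (114.9875,171.1239) → (107.5326,194.0676) → (88.0155,208.2476) → (63.8911,208.2476) → (44.3740,194.0676) → (36.9191,171.1239) → (44.3740,148.1802) → (63.8911,134.0002) → (88.0155,134.0002) → (107.5326,148.1802) → (114.9875,171.1239) (closed)

[2] `<path>` closed polygon, #ff00ff→cut S952 F1046: (30.6785,221.0915) → (38.2764,74.9956) → (6.2742,121.6395) → (30.6785,221.0915) (closed)

[3] `<path>` cubic bezier, #ff00ff→cut S952 F1046: (58.4663,187.4832) → (71.8575,182.2933) → (89.6768,163.1390) → (107.4829,140.2769) → (120.8343,123.9632) → (125.2900,124.4546)

G21
G90
G0 X114.9875 Y171.1239
M3 S952
G01 X107.5326 Y194.0676 F1046
G01 X88.0155 Y208.2476
G01 X63.8911 Y208.2476
G01 X44.3740 Y194.0676
G01 X36.9191 Y171.1239
G01 X44.3740 Y148.1802
G01 X63.8911 Y134.0002
G01 X88.0155 Y134.0002
G01 X107.5326 Y148.1802
G01 X114.9875 Y171.1239
M5
G0 X30.6785 Y221.0915
M3 S952
G01 X38.2764 Y74.9956 F1046
G01 X6.2742 Y121.6395
G01 X30.6785 Y221.0915
M5
G0 X58.4663 Y187.4832
M3 S952
G01 X71.8575 Y182.2933 F1046
G01 X89.6768 Y163.1390
G01 X107.4829 Y140.2769
G01 X120.8343 Y123.9632
G01 X125.2900 Y124.4546
M5
G0 X0.0000 Y0.0000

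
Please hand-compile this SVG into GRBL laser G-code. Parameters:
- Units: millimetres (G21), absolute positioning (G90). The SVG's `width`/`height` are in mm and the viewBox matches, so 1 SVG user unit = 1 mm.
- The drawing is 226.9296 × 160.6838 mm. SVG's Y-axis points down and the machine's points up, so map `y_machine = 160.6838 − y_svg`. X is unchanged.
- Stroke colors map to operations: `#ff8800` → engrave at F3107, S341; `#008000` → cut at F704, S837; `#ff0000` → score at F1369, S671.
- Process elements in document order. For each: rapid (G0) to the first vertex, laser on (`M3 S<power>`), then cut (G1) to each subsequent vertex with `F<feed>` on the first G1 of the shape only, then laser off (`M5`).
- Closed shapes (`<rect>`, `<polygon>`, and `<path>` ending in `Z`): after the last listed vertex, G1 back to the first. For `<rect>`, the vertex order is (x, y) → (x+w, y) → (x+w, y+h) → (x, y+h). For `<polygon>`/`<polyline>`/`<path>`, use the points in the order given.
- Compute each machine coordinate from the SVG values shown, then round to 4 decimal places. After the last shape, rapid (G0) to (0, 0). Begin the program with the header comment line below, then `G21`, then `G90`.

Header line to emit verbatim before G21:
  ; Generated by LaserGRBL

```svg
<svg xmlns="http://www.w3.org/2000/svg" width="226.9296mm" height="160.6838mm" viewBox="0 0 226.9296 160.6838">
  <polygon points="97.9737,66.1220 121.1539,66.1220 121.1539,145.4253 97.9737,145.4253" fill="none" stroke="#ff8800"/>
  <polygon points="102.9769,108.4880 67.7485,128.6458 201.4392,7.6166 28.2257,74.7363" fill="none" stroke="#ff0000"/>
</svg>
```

1 u = 1 mm; y_m = 160.6838 − y.

[1] `<polygon>` rectangle, #ff8800→engrave S341 F3107: (97.9737,94.5618) → (121.1539,94.5618) → (121.1539,15.2585) → (97.9737,15.2585) → (97.9737,94.5618) (closed)

[2] `<polygon>` closed polygon, #ff0000→score S671 F1369: (102.9769,52.1958) → (67.7485,32.0380) → (201.4392,153.0672) → (28.2257,85.9475) → (102.9769,52.1958) (closed)

; Generated by LaserGRBL
G21
G90
G0 X97.9737 Y94.5618
M3 S341
G1 X121.1539 Y94.5618 F3107
G1 X121.1539 Y15.2585
G1 X97.9737 Y15.2585
G1 X97.9737 Y94.5618
M5
G0 X102.9769 Y52.1958
M3 S671
G1 X67.7485 Y32.0380 F1369
G1 X201.4392 Y153.0672
G1 X28.2257 Y85.9475
G1 X102.9769 Y52.1958
M5
G0 X0.0000 Y0.0000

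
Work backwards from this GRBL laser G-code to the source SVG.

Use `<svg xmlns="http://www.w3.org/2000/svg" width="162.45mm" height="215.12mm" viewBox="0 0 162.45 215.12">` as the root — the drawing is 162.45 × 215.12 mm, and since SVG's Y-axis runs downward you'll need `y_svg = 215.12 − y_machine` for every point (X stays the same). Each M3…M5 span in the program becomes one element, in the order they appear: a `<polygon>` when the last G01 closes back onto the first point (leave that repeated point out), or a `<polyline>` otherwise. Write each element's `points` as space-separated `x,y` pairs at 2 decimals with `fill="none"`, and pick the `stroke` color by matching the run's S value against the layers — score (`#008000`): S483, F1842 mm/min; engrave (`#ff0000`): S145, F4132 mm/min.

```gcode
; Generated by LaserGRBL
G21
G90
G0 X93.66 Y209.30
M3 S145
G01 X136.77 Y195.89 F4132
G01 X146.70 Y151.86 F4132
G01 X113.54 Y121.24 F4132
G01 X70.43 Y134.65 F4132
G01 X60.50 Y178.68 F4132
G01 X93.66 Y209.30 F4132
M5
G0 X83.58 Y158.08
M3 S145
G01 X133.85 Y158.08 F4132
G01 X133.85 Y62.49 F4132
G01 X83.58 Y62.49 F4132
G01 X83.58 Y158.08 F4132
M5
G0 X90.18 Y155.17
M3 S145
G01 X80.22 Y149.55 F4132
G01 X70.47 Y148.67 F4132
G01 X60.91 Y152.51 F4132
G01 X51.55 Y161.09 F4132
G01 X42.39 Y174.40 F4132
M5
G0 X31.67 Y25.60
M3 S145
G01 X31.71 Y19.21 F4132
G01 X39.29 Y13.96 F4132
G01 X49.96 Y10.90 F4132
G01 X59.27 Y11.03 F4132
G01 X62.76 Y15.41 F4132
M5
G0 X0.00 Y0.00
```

<svg xmlns="http://www.w3.org/2000/svg" width="162.45mm" height="215.12mm" viewBox="0 0 162.45 215.12">
  <polygon points="93.66,5.82 136.77,19.23 146.70,63.26 113.54,93.88 70.43,80.47 60.50,36.44" fill="none" stroke="#ff0000"/>
  <polygon points="83.58,57.04 133.85,57.04 133.85,152.63 83.58,152.63" fill="none" stroke="#ff0000"/>
  <polyline points="90.18,59.95 80.22,65.57 70.47,66.45 60.91,62.61 51.55,54.03 42.39,40.72" fill="none" stroke="#ff0000"/>
  <polyline points="31.67,189.52 31.71,195.91 39.29,201.16 49.96,204.22 59.27,204.09 62.76,199.71" fill="none" stroke="#ff0000"/>
</svg>

Each laser-on run becomes one SVG element. Flip Y back into SVG space with y_svg = 215.12 − y_machine. Every run uses S145, so all elements get stroke `#ff0000` (engrave).

Run 1: The run returns to its start, so emit a `<polygon>` with points (Y-flipped): 93.66,5.82 136.77,19.23 146.70,63.26 113.54,93.88 70.43,80.47 60.50,36.44.

Run 2: The run returns to its start, so emit a `<polygon>` with points (Y-flipped): 83.58,57.04 133.85,57.04 133.85,152.63 83.58,152.63.

Run 3: The run is open, so emit a `<polyline>` with points (Y-flipped): 90.18,59.95 80.22,65.57 70.47,66.45 60.91,62.61 51.55,54.03 42.39,40.72.

Run 4: The run is open, so emit a `<polyline>` with points (Y-flipped): 31.67,189.52 31.71,195.91 39.29,201.16 49.96,204.22 59.27,204.09 62.76,199.71.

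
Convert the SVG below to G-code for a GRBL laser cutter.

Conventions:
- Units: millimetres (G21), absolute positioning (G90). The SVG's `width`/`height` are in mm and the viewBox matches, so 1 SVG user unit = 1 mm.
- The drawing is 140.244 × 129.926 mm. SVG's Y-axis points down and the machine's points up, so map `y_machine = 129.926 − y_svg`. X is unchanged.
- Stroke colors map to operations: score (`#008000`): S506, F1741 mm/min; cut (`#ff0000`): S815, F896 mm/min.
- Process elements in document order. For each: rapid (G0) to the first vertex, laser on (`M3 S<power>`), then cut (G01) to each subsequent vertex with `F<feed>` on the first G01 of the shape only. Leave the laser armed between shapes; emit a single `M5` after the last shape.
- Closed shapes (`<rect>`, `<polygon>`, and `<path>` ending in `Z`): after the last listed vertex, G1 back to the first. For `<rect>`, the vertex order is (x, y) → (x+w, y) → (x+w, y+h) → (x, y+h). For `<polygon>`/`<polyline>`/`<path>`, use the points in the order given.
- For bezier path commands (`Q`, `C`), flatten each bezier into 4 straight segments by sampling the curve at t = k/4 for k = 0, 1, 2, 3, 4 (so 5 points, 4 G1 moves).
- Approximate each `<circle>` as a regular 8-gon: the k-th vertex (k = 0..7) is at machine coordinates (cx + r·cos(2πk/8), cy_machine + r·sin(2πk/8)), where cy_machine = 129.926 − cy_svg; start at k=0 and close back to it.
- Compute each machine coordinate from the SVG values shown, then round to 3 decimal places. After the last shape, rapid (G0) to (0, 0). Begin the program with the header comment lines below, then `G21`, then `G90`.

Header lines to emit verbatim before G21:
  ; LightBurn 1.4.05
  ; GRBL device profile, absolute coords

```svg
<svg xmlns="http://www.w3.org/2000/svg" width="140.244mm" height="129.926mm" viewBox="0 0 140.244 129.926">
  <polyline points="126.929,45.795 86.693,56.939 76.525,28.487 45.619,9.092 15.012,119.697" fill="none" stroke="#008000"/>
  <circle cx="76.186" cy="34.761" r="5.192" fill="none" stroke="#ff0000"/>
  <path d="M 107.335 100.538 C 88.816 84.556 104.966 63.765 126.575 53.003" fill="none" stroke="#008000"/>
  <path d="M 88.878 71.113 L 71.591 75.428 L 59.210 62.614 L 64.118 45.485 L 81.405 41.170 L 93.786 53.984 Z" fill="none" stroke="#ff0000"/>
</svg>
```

; LightBurn 1.4.05
; GRBL device profile, absolute coords
G21
G90
G0 X126.929 Y84.131
M3 S506
G01 X86.693 Y72.987 F1741
G01 X76.525 Y101.439
G01 X45.619 Y120.834
G01 X15.012 Y10.229
G0 X81.378 Y95.165
M3 S815
G01 X79.857 Y98.836 F896
G01 X76.186 Y100.357
G01 X72.515 Y98.836
G01 X70.994 Y95.165
G01 X72.515 Y91.494
G01 X76.186 Y89.973
G01 X79.857 Y91.494
G01 X81.378 Y95.165
G0 X107.335 Y29.388
M3 S506
G01 X99.490 Y42.044 F1741
G01 X101.907 Y55.113
G01 X111.848 Y67.203
G01 X126.575 Y76.923
G0 X88.878 Y58.813
M3 S815
G01 X71.591 Y54.498 F896
G01 X59.210 Y67.312
G01 X64.118 Y84.441
G01 X81.405 Y88.756
G01 X93.786 Y75.942
G01 X88.878 Y58.813
M5
G0 X0.000 Y0.000

1 u = 1 mm; y_m = 129.926 − y.

[1] `<polyline>` open polyline, #008000→score S506 F1741: (126.929,84.131) → (86.693,72.987) → (76.525,101.439) → (45.619,120.834) → (15.012,10.229)

[2] `<circle>` circle, #ff0000→cut S815 F896: (81.378,95.165) → (79.857,98.836) → (76.186,100.357) → (72.515,98.836) → (70.994,95.165) → (72.515,91.494) → (76.186,89.973) → (79.857,91.494) → (81.378,95.165) (closed)

[3] `<path>` cubic bezier, #008000→score S506 F1741: (107.335,29.388) → (99.490,42.044) → (101.907,55.113) → (111.848,67.203) → (126.575,76.923)

[4] `<path>` regular polygon, #ff0000→cut S815 F896: (88.878,58.813) → (71.591,54.498) → (59.210,67.312) → (64.118,84.441) → (81.405,88.756) → (93.786,75.942) → (88.878,58.813) (closed)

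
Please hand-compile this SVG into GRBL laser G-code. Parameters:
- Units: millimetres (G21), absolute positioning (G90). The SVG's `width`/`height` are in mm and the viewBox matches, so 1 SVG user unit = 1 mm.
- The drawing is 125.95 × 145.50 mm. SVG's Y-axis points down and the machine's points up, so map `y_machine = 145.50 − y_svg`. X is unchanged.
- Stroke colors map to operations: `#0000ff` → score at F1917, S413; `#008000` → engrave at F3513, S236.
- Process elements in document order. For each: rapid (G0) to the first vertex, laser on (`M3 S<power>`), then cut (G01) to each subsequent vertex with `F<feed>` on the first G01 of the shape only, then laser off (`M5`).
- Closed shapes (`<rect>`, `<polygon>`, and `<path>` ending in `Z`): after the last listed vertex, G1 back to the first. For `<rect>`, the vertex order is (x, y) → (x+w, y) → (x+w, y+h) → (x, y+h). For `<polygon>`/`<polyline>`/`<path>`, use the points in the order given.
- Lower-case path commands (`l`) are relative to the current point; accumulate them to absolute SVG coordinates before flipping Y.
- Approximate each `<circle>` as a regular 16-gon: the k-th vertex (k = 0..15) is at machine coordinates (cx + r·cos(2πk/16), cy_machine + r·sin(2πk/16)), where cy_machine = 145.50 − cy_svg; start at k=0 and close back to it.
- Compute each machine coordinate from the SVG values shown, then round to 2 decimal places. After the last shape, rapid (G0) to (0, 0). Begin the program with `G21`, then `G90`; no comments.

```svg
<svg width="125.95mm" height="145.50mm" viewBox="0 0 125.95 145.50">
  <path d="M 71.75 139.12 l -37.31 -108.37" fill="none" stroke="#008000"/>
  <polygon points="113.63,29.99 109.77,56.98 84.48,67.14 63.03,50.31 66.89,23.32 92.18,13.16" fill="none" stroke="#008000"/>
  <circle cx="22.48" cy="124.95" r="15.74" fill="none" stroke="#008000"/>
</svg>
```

viewBox `0 0 125.95 145.50` with mm width/height → 1 unit = 1 mm. Flip: y_m = 145.50 − y_svg.

**Shape 1** — `<path>` line segment, stroke `#008000` → engrave (S236, F3513). Machine vertices: (71.75,6.38) → (34.44,114.75). Open path.

**Shape 2** — `<polygon>` regular polygon, stroke `#008000` → engrave (S236, F3513). Machine vertices: (113.63,115.51) → (109.77,88.52) → (84.48,78.36) → (63.03,95.19) → (66.89,122.18) → (92.18,132.34) → (113.63,115.51). Closed: final G1 returns to the first vertex.

**Shape 3** — `<circle>` circle, stroke `#008000` → engrave (S236, F3513). Machine vertices: (38.22,20.55) → (37.02,26.57) → (33.61,31.68) → (28.50,35.09) → (22.48,36.29) → (16.46,35.09) → (11.35,31.68) → (7.94,26.57) → (6.74,20.55) → (7.94,14.53) → (11.35,9.42) → (16.46,6.01) → (22.48,4.81) → (28.50,6.01) → (33.61,9.42) → (37.02,14.53) → (38.22,20.55). Closed: final G1 returns to the first vertex.

G21
G90
G0 X71.75 Y6.38
M3 S236
G01 X34.44 Y114.75 F3513
M5
G0 X113.63 Y115.51
M3 S236
G01 X109.77 Y88.52 F3513
G01 X84.48 Y78.36
G01 X63.03 Y95.19
G01 X66.89 Y122.18
G01 X92.18 Y132.34
G01 X113.63 Y115.51
M5
G0 X38.22 Y20.55
M3 S236
G01 X37.02 Y26.57 F3513
G01 X33.61 Y31.68
G01 X28.50 Y35.09
G01 X22.48 Y36.29
G01 X16.46 Y35.09
G01 X11.35 Y31.68
G01 X7.94 Y26.57
G01 X6.74 Y20.55
G01 X7.94 Y14.53
G01 X11.35 Y9.42
G01 X16.46 Y6.01
G01 X22.48 Y4.81
G01 X28.50 Y6.01
G01 X33.61 Y9.42
G01 X37.02 Y14.53
G01 X38.22 Y20.55
M5
G0 X0.00 Y0.00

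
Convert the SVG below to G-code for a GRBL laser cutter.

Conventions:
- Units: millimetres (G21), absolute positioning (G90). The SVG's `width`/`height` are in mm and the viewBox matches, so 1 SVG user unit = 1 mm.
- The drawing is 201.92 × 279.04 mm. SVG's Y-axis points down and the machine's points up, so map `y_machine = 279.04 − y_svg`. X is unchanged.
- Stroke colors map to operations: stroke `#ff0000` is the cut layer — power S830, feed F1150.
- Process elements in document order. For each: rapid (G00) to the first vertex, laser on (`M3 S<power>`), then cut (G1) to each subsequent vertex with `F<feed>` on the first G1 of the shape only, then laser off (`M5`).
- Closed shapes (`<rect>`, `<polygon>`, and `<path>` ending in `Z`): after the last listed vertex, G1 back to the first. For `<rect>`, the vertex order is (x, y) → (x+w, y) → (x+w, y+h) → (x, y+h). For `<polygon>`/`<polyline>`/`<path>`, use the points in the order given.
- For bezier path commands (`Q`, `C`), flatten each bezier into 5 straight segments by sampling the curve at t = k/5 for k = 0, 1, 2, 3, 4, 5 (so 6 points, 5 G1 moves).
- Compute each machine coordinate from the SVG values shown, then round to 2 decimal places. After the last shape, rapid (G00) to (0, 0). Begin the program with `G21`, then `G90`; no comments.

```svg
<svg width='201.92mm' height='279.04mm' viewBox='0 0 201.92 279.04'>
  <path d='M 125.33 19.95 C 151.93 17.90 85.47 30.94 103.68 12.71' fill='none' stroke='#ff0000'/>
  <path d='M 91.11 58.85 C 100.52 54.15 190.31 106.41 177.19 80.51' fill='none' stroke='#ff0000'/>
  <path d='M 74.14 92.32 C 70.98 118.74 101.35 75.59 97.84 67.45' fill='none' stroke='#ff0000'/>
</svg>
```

Since the viewBox matches the mm dimensions, user units are millimetres directly. The only transform is the Y-flip y_m = 279.04 − y_svg.

Shape 1 is a cubic bezier drawn with `<path>`. Its stroke #ff0000 means cut at S830, F1150. After flipping Y the toolpath is (125.33,259.09) → (131.54,258.88) → (123.96,257.27) → (111.09,256.50) → (101.49,258.77) → (103.68,266.33).

Shape 2 is a cubic bezier drawn with `<path>`. Its stroke #ff0000 means cut at S830, F1150. After flipping Y the toolpath is (91.11,220.19) → (104.94,217.26) → (129.25,207.14) → (155.27,196.32) → (174.18,191.29) → (177.19,198.53).

Shape 3 is a cubic bezier drawn with `<path>`. Its stroke #ff0000 means cut at S830, F1150. After flipping Y the toolpath is (74.14,186.72) → (75.73,178.38) → (82.13,181.72) → (90.10,191.71) → (96.42,203.34) → (97.84,211.59).

G21
G90
G00 X125.33 Y259.09
M3 S830
G1 X131.54 Y258.88 F1150
G1 X123.96 Y257.27
G1 X111.09 Y256.50
G1 X101.49 Y258.77
G1 X103.68 Y266.33
M5
G00 X91.11 Y220.19
M3 S830
G1 X104.94 Y217.26 F1150
G1 X129.25 Y207.14
G1 X155.27 Y196.32
G1 X174.18 Y191.29
G1 X177.19 Y198.53
M5
G00 X74.14 Y186.72
M3 S830
G1 X75.73 Y178.38 F1150
G1 X82.13 Y181.72
G1 X90.10 Y191.71
G1 X96.42 Y203.34
G1 X97.84 Y211.59
M5
G00 X0.00 Y0.00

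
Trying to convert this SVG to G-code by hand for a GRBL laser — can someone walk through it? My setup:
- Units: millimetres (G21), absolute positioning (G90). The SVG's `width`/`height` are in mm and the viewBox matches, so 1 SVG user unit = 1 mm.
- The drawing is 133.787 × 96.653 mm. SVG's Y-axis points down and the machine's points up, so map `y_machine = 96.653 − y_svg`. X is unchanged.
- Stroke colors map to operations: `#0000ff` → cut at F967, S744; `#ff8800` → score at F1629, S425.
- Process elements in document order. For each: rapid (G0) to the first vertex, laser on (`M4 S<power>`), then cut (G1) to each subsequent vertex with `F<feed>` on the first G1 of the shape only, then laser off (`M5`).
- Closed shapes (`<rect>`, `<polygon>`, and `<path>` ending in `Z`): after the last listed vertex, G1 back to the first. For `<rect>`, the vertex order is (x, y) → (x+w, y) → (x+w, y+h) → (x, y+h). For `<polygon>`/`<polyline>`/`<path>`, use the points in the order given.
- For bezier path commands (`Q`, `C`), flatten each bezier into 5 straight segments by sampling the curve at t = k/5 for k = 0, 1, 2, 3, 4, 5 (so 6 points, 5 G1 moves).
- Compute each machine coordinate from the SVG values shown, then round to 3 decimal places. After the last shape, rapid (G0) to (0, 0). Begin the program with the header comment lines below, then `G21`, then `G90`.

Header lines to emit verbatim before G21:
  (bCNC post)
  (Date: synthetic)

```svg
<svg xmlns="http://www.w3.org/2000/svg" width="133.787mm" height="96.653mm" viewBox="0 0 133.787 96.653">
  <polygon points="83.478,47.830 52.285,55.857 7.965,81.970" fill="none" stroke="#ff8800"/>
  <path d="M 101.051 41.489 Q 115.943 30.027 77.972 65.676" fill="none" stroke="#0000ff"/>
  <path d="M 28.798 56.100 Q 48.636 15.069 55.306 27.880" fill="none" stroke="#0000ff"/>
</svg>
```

(bCNC post)
(Date: synthetic)
G21
G90
G0 X83.478 Y48.823
M4 S425
G1 X52.285 Y40.796 F1629
G1 X7.965 Y14.683
G1 X83.478 Y48.823
M5
G0 X101.051 Y55.164
M4 S744
G1 X104.893 Y57.864 F967
G1 X104.507 Y56.796
G1 X99.891 Y51.958
G1 X91.046 Y43.352
G1 X77.972 Y30.977
M5
G0 X28.798 Y40.553
M4 S744
G1 X36.206 Y54.812 F967
G1 X42.562 Y64.763
G1 X47.863 Y70.407
G1 X52.111 Y71.744
G1 X55.306 Y68.773
M5
G0 X0.000 Y0.000

viewBox `0 0 133.787 96.653` with mm width/height → 1 unit = 1 mm. Flip: y_m = 96.653 − y_svg.

**Shape 1** — `<polygon>` closed polygon, stroke `#ff8800` → score (S425, F1629). Machine vertices: (83.478,48.823) → (52.285,40.796) → (7.965,14.683) → (83.478,48.823). Closed: final G1 returns to the first vertex.

**Shape 2** — `<path>` quadratic bezier, stroke `#0000ff` → cut (S744, F967). Control points (SVG): P0=(101.051,41.489), P1=(115.943,30.027), P2=(77.972,65.676); sampled at t=k/5. Machine vertices: (101.051,55.164) → (104.893,57.864) → (104.507,56.796) → (99.891,51.958) → (91.046,43.352) → (77.972,30.977). Open path.

**Shape 3** — `<path>` quadratic bezier, stroke `#0000ff` → cut (S744, F967). Control points (SVG): P0=(28.798,56.100), P1=(48.636,15.069), P2=(55.306,27.880); sampled at t=k/5. Machine vertices: (28.798,40.553) → (36.206,54.812) → (42.562,64.763) → (47.863,70.407) → (52.111,71.744) → (55.306,68.773). Open path.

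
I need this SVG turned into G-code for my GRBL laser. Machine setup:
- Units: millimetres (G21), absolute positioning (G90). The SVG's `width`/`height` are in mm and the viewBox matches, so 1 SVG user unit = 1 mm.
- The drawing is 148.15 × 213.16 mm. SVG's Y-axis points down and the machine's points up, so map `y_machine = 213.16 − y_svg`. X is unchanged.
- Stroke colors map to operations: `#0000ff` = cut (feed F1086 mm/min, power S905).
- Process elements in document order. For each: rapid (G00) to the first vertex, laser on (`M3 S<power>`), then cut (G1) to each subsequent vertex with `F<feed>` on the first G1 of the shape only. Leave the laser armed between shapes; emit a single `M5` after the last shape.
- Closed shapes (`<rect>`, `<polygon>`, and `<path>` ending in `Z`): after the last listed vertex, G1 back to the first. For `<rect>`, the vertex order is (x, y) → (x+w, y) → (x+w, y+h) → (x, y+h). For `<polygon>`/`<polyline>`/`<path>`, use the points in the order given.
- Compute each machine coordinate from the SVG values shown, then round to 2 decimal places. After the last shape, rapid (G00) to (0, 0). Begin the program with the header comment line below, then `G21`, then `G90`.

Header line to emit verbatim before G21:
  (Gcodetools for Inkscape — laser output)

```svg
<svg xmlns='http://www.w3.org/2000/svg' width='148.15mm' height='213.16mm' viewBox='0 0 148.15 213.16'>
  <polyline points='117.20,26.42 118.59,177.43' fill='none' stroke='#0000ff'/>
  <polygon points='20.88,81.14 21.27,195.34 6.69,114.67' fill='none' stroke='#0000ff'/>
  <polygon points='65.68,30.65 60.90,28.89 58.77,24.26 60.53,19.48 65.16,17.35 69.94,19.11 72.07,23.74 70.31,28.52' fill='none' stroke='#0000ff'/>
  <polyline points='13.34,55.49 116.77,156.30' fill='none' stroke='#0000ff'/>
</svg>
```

Since the viewBox matches the mm dimensions, user units are millimetres directly. The only transform is the Y-flip y_m = 213.16 − y_svg.

Shape 1 is a line segment drawn with `<polyline>`. Its stroke #0000ff means cut at S905, F1086. After flipping Y the toolpath is (117.20,186.74) → (118.59,35.73).

Shape 2 is a closed polygon drawn with `<polygon>`. Its stroke #0000ff means cut at S905, F1086. After flipping Y the toolpath is (20.88,132.02) → (21.27,17.82) → (6.69,98.49) → (20.88,132.02), returning to the start.

Shape 3 is a regular polygon drawn with `<polygon>`. Its stroke #0000ff means cut at S905, F1086. After flipping Y the toolpath is (65.68,182.51) → (60.90,184.27) → (58.77,188.90) → (60.53,193.68) → (65.16,195.81) → (69.94,194.05) → (72.07,189.42) → (70.31,184.64) → (65.68,182.51), returning to the start.

Shape 4 is a line segment drawn with `<polyline>`. Its stroke #0000ff means cut at S905, F1086. After flipping Y the toolpath is (13.34,157.67) → (116.77,56.86).

(Gcodetools for Inkscape — laser output)
G21
G90
G00 X117.20 Y186.74
M3 S905
G1 X118.59 Y35.73 F1086
G00 X20.88 Y132.02
M3 S905
G1 X21.27 Y17.82 F1086
G1 X6.69 Y98.49
G1 X20.88 Y132.02
G00 X65.68 Y182.51
M3 S905
G1 X60.90 Y184.27 F1086
G1 X58.77 Y188.90
G1 X60.53 Y193.68
G1 X65.16 Y195.81
G1 X69.94 Y194.05
G1 X72.07 Y189.42
G1 X70.31 Y184.64
G1 X65.68 Y182.51
G00 X13.34 Y157.67
M3 S905
G1 X116.77 Y56.86 F1086
M5
G00 X0.00 Y0.00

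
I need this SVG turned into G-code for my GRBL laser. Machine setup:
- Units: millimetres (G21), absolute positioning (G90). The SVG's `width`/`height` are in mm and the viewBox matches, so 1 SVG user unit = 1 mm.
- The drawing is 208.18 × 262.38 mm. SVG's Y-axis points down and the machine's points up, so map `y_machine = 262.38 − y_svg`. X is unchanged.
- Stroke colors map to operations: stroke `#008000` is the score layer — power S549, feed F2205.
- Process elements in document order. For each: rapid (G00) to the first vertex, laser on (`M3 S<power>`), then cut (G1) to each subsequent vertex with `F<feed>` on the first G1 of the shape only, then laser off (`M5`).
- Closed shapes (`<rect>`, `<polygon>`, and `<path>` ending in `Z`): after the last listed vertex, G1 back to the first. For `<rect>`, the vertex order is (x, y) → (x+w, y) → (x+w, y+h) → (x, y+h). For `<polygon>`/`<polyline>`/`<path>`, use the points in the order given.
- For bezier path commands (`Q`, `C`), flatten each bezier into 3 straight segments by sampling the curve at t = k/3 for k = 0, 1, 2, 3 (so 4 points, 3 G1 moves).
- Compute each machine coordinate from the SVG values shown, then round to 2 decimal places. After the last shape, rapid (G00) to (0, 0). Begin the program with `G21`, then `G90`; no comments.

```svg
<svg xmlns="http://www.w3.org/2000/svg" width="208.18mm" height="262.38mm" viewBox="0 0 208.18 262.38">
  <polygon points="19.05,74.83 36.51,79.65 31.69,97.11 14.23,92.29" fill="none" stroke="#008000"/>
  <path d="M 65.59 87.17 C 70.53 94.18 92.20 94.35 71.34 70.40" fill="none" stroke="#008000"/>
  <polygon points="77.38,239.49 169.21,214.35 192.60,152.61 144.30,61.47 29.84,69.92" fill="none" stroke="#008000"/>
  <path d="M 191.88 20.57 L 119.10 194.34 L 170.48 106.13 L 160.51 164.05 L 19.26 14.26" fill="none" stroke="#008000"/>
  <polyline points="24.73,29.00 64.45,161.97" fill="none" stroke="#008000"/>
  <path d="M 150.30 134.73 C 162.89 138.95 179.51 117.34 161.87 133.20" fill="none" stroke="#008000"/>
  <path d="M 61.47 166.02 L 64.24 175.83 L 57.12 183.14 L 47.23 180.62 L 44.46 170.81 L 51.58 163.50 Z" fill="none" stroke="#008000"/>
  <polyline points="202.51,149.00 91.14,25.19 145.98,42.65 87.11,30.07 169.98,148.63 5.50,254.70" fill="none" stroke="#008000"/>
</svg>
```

G21
G90
G00 X19.05 Y187.55
M3 S549
G1 X36.51 Y182.73 F2205
G1 X31.69 Y165.27
G1 X14.23 Y170.09
G1 X19.05 Y187.55
M5
G00 X65.59 Y175.21
M3 S549
G1 X73.91 Y171.12 F2205
G1 X80.22 Y175.43
G1 X71.34 Y191.98
M5
G00 X77.38 Y22.89
M3 S549
G1 X169.21 Y48.03 F2205
G1 X192.60 Y109.77
G1 X144.30 Y200.91
G1 X29.84 Y192.46
G1 X77.38 Y22.89
M5
G00 X191.88 Y241.81
M3 S549
G1 X119.10 Y68.04 F2205
G1 X170.48 Y156.25
G1 X160.51 Y98.33
G1 X19.26 Y248.12
M5
G00 X24.73 Y233.38
M3 S549
G1 X64.45 Y100.41 F2205
M5
G00 X150.30 Y127.65
M3 S549
G1 X162.82 Y129.70 F2205
G1 X169.51 Y134.89
G1 X161.87 Y129.18
M5
G00 X61.47 Y96.36
M3 S549
G1 X64.24 Y86.55 F2205
G1 X57.12 Y79.24
G1 X47.23 Y81.76
G1 X44.46 Y91.57
G1 X51.58 Y98.88
G1 X61.47 Y96.36
M5
G00 X202.51 Y113.38
M3 S549
G1 X91.14 Y237.19 F2205
G1 X145.98 Y219.73
G1 X87.11 Y232.31
G1 X169.98 Y113.75
G1 X5.50 Y7.68
M5
G00 X0.00 Y0.00

1 u = 1 mm; y_m = 262.38 − y.

[1] `<polygon>` regular polygon, #008000→score S549 F2205: (19.05,187.55) → (36.51,182.73) → (31.69,165.27) → (14.23,170.09) → (19.05,187.55) (closed)

[2] `<path>` cubic bezier, #008000→score S549 F2205: (65.59,175.21) → (73.91,171.12) → (80.22,175.43) → (71.34,191.98)

[3] `<polygon>` closed polygon, #008000→score S549 F2205: (77.38,22.89) → (169.21,48.03) → (192.60,109.77) → (144.30,200.91) → (29.84,192.46) → (77.38,22.89) (closed)

[4] `<path>` open polyline, #008000→score S549 F2205: (191.88,241.81) → (119.10,68.04) → (170.48,156.25) → (160.51,98.33) → (19.26,248.12)

[5] `<polyline>` line segment, #008000→score S549 F2205: (24.73,233.38) → (64.45,100.41)

[6] `<path>` cubic bezier, #008000→score S549 F2205: (150.30,127.65) → (162.82,129.70) → (169.51,134.89) → (161.87,129.18)

[7] `<path>` regular polygon, #008000→score S549 F2205: (61.47,96.36) → (64.24,86.55) → (57.12,79.24) → (47.23,81.76) → (44.46,91.57) → (51.58,98.88) → (61.47,96.36) (closed)

[8] `<polyline>` open polyline, #008000→score S549 F2205: (202.51,113.38) → (91.14,237.19) → (145.98,219.73) → (87.11,232.31) → (169.98,113.75) → (5.50,7.68)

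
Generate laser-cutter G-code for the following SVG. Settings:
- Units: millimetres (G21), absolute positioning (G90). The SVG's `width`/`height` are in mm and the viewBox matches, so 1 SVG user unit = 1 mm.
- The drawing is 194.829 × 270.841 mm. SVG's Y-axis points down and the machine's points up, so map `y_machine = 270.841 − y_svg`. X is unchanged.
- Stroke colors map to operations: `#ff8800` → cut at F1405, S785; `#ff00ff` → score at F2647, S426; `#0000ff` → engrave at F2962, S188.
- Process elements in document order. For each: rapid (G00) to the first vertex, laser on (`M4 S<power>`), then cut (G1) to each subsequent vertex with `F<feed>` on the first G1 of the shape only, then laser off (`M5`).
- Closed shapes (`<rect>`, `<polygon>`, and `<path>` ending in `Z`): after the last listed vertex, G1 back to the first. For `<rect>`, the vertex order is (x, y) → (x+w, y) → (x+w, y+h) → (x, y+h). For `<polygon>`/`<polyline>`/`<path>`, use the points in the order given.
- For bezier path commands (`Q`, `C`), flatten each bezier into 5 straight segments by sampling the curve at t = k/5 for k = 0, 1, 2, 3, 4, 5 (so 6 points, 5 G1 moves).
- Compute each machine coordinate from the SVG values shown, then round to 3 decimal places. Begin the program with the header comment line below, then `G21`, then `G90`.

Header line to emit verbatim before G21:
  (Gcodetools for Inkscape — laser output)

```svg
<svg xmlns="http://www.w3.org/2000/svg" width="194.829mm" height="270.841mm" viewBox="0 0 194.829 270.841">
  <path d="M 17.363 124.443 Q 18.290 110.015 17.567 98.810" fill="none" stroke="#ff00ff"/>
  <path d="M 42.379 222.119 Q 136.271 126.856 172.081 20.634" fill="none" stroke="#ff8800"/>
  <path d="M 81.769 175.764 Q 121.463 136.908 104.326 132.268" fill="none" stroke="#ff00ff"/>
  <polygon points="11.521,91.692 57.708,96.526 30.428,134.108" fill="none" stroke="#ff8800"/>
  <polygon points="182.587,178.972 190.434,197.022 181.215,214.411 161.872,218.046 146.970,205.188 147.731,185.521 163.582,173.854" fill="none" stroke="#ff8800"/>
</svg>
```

(Gcodetools for Inkscape — laser output)
G21
G90
G00 X17.363 Y146.398
M4 S426
G1 X17.668 Y152.040 F2647
G1 X17.841 Y157.425
G1 X17.881 Y162.551
G1 X17.790 Y167.420
G1 X17.567 Y172.031
M5
G00 X42.379 Y48.722
M4 S785
G1 X77.613 Y87.266 F1405
G1 X108.199 Y126.686
G1 X134.140 Y166.983
G1 X155.434 Y208.157
G1 X172.081 Y250.207
M5
G00 X81.769 Y95.077
M4 S426
G1 X95.373 Y109.251 F2647
G1 X104.431 Y120.687
G1 X108.943 Y129.386
G1 X108.908 Y135.348
G1 X104.326 Y138.573
M5
G00 X11.521 Y179.149
M4 S785
G1 X57.708 Y174.315 F1405
G1 X30.428 Y136.733
G1 X11.521 Y179.149
M5
G00 X182.587 Y91.869
M4 S785
G1 X190.434 Y73.819 F1405
G1 X181.215 Y56.430
G1 X161.872 Y52.795
G1 X146.970 Y65.653
G1 X147.731 Y85.320
G1 X163.582 Y96.987
G1 X182.587 Y91.869
M5

Since the viewBox matches the mm dimensions, user units are millimetres directly. The only transform is the Y-flip y_m = 270.841 − y_svg.

Shape 1 is a quadratic bezier drawn with `<path>`. Its stroke #ff00ff means score at S426, F2647. After flipping Y the toolpath is (17.363,146.398) → (17.668,152.040) → (17.841,157.425) → (17.881,162.551) → (17.790,167.420) → (17.567,172.031).

Shape 2 is a quadratic bezier drawn with `<path>`. Its stroke #ff8800 means cut at S785, F1405. After flipping Y the toolpath is (42.379,48.722) → (77.613,87.266) → (108.199,126.686) → (134.140,166.983) → (155.434,208.157) → (172.081,250.207).

Shape 3 is a quadratic bezier drawn with `<path>`. Its stroke #ff00ff means score at S426, F2647. After flipping Y the toolpath is (81.769,95.077) → (95.373,109.251) → (104.431,120.687) → (108.943,129.386) → (108.908,135.348) → (104.326,138.573).

Shape 4 is a regular polygon drawn with `<polygon>`. Its stroke #ff8800 means cut at S785, F1405. After flipping Y the toolpath is (11.521,179.149) → (57.708,174.315) → (30.428,136.733) → (11.521,179.149), returning to the start.

Shape 5 is a regular polygon drawn with `<polygon>`. Its stroke #ff8800 means cut at S785, F1405. After flipping Y the toolpath is (182.587,91.869) → (190.434,73.819) → (181.215,56.430) → (161.872,52.795) → (146.970,65.653) → (147.731,85.320) → (163.582,96.987) → (182.587,91.869), returning to the start.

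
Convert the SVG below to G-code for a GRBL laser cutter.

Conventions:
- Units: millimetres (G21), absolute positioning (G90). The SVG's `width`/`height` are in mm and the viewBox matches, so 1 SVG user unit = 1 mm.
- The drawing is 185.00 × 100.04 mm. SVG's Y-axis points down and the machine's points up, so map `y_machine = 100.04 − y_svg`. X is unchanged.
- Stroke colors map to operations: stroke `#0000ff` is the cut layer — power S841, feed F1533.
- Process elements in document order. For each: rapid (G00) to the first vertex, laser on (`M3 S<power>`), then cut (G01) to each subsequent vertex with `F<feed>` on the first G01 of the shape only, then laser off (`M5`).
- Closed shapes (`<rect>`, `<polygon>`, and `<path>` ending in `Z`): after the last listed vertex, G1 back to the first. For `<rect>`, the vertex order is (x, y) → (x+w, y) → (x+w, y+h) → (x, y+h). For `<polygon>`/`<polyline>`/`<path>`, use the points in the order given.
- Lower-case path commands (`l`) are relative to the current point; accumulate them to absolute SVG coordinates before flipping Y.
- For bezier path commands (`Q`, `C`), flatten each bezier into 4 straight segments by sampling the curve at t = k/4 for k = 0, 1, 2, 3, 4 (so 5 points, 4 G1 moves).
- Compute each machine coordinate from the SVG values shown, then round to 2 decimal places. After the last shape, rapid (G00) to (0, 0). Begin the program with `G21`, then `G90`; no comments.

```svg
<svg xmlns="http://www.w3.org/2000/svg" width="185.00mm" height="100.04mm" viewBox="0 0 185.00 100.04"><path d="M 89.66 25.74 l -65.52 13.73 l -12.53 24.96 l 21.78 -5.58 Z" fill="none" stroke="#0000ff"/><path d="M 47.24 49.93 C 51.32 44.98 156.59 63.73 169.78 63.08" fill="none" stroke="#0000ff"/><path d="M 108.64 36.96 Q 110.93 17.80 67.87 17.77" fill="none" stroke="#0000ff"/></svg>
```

G21
G90
G00 X89.66 Y74.30
M3 S841
G01 X24.14 Y60.57 F1533
G01 X11.61 Y35.61
G01 X33.39 Y41.19
G01 X89.66 Y74.30
M5
G00 X47.24 Y50.11
M3 S841
G01 X66.25 Y50.05 F1533
G01 X105.09 Y45.15
G01 X145.64 Y39.44
G01 X169.78 Y36.96
M5
G00 X108.64 Y63.08
M3 S841
G01 X106.95 Y71.46 F1533
G01 X99.59 Y77.46
G01 X86.57 Y81.06
G01 X67.87 Y82.27
M5
G00 X0.00 Y0.00

1 u = 1 mm; y_m = 100.04 − y.

[1] `<path>` closed polygon, #0000ff→cut S841 F1533: (89.66,74.30) → (24.14,60.57) → (11.61,35.61) → (33.39,41.19) → (89.66,74.30) (closed)

[2] `<path>` cubic bezier, #0000ff→cut S841 F1533: (47.24,50.11) → (66.25,50.05) → (105.09,45.15) → (145.64,39.44) → (169.78,36.96)

[3] `<path>` quadratic bezier, #0000ff→cut S841 F1533: (108.64,63.08) → (106.95,71.46) → (99.59,77.46) → (86.57,81.06) → (67.87,82.27)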